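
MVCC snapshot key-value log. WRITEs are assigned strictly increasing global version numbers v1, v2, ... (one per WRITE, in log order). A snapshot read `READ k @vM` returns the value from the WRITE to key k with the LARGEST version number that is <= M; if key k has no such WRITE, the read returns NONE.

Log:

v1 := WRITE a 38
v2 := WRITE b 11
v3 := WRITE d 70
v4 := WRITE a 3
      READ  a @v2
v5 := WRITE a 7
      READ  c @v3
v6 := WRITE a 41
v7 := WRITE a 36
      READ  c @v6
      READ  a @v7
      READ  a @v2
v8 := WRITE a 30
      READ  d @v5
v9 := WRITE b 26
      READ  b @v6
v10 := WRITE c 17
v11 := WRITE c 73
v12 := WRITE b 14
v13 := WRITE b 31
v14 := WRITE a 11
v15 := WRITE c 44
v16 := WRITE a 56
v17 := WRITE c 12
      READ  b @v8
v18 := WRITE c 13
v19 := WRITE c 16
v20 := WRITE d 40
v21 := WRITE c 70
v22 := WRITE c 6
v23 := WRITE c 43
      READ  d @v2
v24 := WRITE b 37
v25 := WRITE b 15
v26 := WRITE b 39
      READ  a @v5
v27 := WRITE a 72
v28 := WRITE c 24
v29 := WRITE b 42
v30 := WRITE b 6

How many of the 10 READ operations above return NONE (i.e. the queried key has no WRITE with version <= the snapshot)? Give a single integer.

v1: WRITE a=38  (a history now [(1, 38)])
v2: WRITE b=11  (b history now [(2, 11)])
v3: WRITE d=70  (d history now [(3, 70)])
v4: WRITE a=3  (a history now [(1, 38), (4, 3)])
READ a @v2: history=[(1, 38), (4, 3)] -> pick v1 -> 38
v5: WRITE a=7  (a history now [(1, 38), (4, 3), (5, 7)])
READ c @v3: history=[] -> no version <= 3 -> NONE
v6: WRITE a=41  (a history now [(1, 38), (4, 3), (5, 7), (6, 41)])
v7: WRITE a=36  (a history now [(1, 38), (4, 3), (5, 7), (6, 41), (7, 36)])
READ c @v6: history=[] -> no version <= 6 -> NONE
READ a @v7: history=[(1, 38), (4, 3), (5, 7), (6, 41), (7, 36)] -> pick v7 -> 36
READ a @v2: history=[(1, 38), (4, 3), (5, 7), (6, 41), (7, 36)] -> pick v1 -> 38
v8: WRITE a=30  (a history now [(1, 38), (4, 3), (5, 7), (6, 41), (7, 36), (8, 30)])
READ d @v5: history=[(3, 70)] -> pick v3 -> 70
v9: WRITE b=26  (b history now [(2, 11), (9, 26)])
READ b @v6: history=[(2, 11), (9, 26)] -> pick v2 -> 11
v10: WRITE c=17  (c history now [(10, 17)])
v11: WRITE c=73  (c history now [(10, 17), (11, 73)])
v12: WRITE b=14  (b history now [(2, 11), (9, 26), (12, 14)])
v13: WRITE b=31  (b history now [(2, 11), (9, 26), (12, 14), (13, 31)])
v14: WRITE a=11  (a history now [(1, 38), (4, 3), (5, 7), (6, 41), (7, 36), (8, 30), (14, 11)])
v15: WRITE c=44  (c history now [(10, 17), (11, 73), (15, 44)])
v16: WRITE a=56  (a history now [(1, 38), (4, 3), (5, 7), (6, 41), (7, 36), (8, 30), (14, 11), (16, 56)])
v17: WRITE c=12  (c history now [(10, 17), (11, 73), (15, 44), (17, 12)])
READ b @v8: history=[(2, 11), (9, 26), (12, 14), (13, 31)] -> pick v2 -> 11
v18: WRITE c=13  (c history now [(10, 17), (11, 73), (15, 44), (17, 12), (18, 13)])
v19: WRITE c=16  (c history now [(10, 17), (11, 73), (15, 44), (17, 12), (18, 13), (19, 16)])
v20: WRITE d=40  (d history now [(3, 70), (20, 40)])
v21: WRITE c=70  (c history now [(10, 17), (11, 73), (15, 44), (17, 12), (18, 13), (19, 16), (21, 70)])
v22: WRITE c=6  (c history now [(10, 17), (11, 73), (15, 44), (17, 12), (18, 13), (19, 16), (21, 70), (22, 6)])
v23: WRITE c=43  (c history now [(10, 17), (11, 73), (15, 44), (17, 12), (18, 13), (19, 16), (21, 70), (22, 6), (23, 43)])
READ d @v2: history=[(3, 70), (20, 40)] -> no version <= 2 -> NONE
v24: WRITE b=37  (b history now [(2, 11), (9, 26), (12, 14), (13, 31), (24, 37)])
v25: WRITE b=15  (b history now [(2, 11), (9, 26), (12, 14), (13, 31), (24, 37), (25, 15)])
v26: WRITE b=39  (b history now [(2, 11), (9, 26), (12, 14), (13, 31), (24, 37), (25, 15), (26, 39)])
READ a @v5: history=[(1, 38), (4, 3), (5, 7), (6, 41), (7, 36), (8, 30), (14, 11), (16, 56)] -> pick v5 -> 7
v27: WRITE a=72  (a history now [(1, 38), (4, 3), (5, 7), (6, 41), (7, 36), (8, 30), (14, 11), (16, 56), (27, 72)])
v28: WRITE c=24  (c history now [(10, 17), (11, 73), (15, 44), (17, 12), (18, 13), (19, 16), (21, 70), (22, 6), (23, 43), (28, 24)])
v29: WRITE b=42  (b history now [(2, 11), (9, 26), (12, 14), (13, 31), (24, 37), (25, 15), (26, 39), (29, 42)])
v30: WRITE b=6  (b history now [(2, 11), (9, 26), (12, 14), (13, 31), (24, 37), (25, 15), (26, 39), (29, 42), (30, 6)])
Read results in order: ['38', 'NONE', 'NONE', '36', '38', '70', '11', '11', 'NONE', '7']
NONE count = 3

Answer: 3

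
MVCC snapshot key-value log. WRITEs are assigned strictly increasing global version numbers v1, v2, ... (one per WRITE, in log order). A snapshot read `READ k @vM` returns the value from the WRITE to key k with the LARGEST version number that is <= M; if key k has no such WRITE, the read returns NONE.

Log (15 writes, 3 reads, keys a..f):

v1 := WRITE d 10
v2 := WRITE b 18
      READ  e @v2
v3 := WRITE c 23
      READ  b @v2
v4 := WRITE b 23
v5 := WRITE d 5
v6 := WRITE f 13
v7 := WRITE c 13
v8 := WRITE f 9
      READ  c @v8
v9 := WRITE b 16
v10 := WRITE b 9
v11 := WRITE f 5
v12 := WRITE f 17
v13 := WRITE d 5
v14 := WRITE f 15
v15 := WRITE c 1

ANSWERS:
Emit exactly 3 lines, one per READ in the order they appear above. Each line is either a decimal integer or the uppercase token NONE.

Answer: NONE
18
13

Derivation:
v1: WRITE d=10  (d history now [(1, 10)])
v2: WRITE b=18  (b history now [(2, 18)])
READ e @v2: history=[] -> no version <= 2 -> NONE
v3: WRITE c=23  (c history now [(3, 23)])
READ b @v2: history=[(2, 18)] -> pick v2 -> 18
v4: WRITE b=23  (b history now [(2, 18), (4, 23)])
v5: WRITE d=5  (d history now [(1, 10), (5, 5)])
v6: WRITE f=13  (f history now [(6, 13)])
v7: WRITE c=13  (c history now [(3, 23), (7, 13)])
v8: WRITE f=9  (f history now [(6, 13), (8, 9)])
READ c @v8: history=[(3, 23), (7, 13)] -> pick v7 -> 13
v9: WRITE b=16  (b history now [(2, 18), (4, 23), (9, 16)])
v10: WRITE b=9  (b history now [(2, 18), (4, 23), (9, 16), (10, 9)])
v11: WRITE f=5  (f history now [(6, 13), (8, 9), (11, 5)])
v12: WRITE f=17  (f history now [(6, 13), (8, 9), (11, 5), (12, 17)])
v13: WRITE d=5  (d history now [(1, 10), (5, 5), (13, 5)])
v14: WRITE f=15  (f history now [(6, 13), (8, 9), (11, 5), (12, 17), (14, 15)])
v15: WRITE c=1  (c history now [(3, 23), (7, 13), (15, 1)])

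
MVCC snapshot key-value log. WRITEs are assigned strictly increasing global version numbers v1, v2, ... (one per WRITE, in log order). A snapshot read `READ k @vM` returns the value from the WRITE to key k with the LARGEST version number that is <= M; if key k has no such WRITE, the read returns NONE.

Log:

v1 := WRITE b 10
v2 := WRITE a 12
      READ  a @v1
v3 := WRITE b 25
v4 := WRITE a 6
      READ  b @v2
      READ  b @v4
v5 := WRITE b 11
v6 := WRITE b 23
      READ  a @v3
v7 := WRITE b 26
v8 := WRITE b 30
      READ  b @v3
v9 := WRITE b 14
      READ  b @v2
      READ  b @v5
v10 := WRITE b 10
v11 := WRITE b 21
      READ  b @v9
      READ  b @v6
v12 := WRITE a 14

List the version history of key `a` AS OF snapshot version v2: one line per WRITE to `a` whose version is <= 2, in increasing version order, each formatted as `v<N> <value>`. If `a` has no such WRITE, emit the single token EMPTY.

Scan writes for key=a with version <= 2:
  v1 WRITE b 10 -> skip
  v2 WRITE a 12 -> keep
  v3 WRITE b 25 -> skip
  v4 WRITE a 6 -> drop (> snap)
  v5 WRITE b 11 -> skip
  v6 WRITE b 23 -> skip
  v7 WRITE b 26 -> skip
  v8 WRITE b 30 -> skip
  v9 WRITE b 14 -> skip
  v10 WRITE b 10 -> skip
  v11 WRITE b 21 -> skip
  v12 WRITE a 14 -> drop (> snap)
Collected: [(2, 12)]

Answer: v2 12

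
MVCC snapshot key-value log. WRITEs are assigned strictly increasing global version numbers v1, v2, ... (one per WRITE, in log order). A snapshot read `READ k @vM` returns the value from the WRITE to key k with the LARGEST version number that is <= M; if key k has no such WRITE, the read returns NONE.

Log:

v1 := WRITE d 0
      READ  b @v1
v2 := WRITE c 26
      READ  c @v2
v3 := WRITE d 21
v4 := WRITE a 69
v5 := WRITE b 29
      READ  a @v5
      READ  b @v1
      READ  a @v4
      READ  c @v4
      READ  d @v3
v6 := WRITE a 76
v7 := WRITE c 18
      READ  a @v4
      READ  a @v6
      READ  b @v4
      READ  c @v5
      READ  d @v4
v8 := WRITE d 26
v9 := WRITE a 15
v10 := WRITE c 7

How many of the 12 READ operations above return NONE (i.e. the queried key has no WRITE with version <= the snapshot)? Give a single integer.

v1: WRITE d=0  (d history now [(1, 0)])
READ b @v1: history=[] -> no version <= 1 -> NONE
v2: WRITE c=26  (c history now [(2, 26)])
READ c @v2: history=[(2, 26)] -> pick v2 -> 26
v3: WRITE d=21  (d history now [(1, 0), (3, 21)])
v4: WRITE a=69  (a history now [(4, 69)])
v5: WRITE b=29  (b history now [(5, 29)])
READ a @v5: history=[(4, 69)] -> pick v4 -> 69
READ b @v1: history=[(5, 29)] -> no version <= 1 -> NONE
READ a @v4: history=[(4, 69)] -> pick v4 -> 69
READ c @v4: history=[(2, 26)] -> pick v2 -> 26
READ d @v3: history=[(1, 0), (3, 21)] -> pick v3 -> 21
v6: WRITE a=76  (a history now [(4, 69), (6, 76)])
v7: WRITE c=18  (c history now [(2, 26), (7, 18)])
READ a @v4: history=[(4, 69), (6, 76)] -> pick v4 -> 69
READ a @v6: history=[(4, 69), (6, 76)] -> pick v6 -> 76
READ b @v4: history=[(5, 29)] -> no version <= 4 -> NONE
READ c @v5: history=[(2, 26), (7, 18)] -> pick v2 -> 26
READ d @v4: history=[(1, 0), (3, 21)] -> pick v3 -> 21
v8: WRITE d=26  (d history now [(1, 0), (3, 21), (8, 26)])
v9: WRITE a=15  (a history now [(4, 69), (6, 76), (9, 15)])
v10: WRITE c=7  (c history now [(2, 26), (7, 18), (10, 7)])
Read results in order: ['NONE', '26', '69', 'NONE', '69', '26', '21', '69', '76', 'NONE', '26', '21']
NONE count = 3

Answer: 3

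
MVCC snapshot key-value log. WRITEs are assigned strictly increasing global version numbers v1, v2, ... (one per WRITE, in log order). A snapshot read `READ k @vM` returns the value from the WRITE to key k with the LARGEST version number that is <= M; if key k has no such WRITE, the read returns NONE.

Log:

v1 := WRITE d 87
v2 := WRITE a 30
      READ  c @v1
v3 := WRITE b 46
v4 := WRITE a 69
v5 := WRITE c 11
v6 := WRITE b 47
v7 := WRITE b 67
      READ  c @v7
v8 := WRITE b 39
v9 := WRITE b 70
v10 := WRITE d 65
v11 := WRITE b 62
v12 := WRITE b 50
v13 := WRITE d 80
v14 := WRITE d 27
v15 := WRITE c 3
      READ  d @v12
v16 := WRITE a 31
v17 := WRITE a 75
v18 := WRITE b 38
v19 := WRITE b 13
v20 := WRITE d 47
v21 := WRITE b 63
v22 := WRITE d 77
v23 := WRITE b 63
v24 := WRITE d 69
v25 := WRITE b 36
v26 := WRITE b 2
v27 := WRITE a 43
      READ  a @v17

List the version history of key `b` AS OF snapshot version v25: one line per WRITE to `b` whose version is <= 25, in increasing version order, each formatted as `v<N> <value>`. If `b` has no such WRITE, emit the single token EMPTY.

Scan writes for key=b with version <= 25:
  v1 WRITE d 87 -> skip
  v2 WRITE a 30 -> skip
  v3 WRITE b 46 -> keep
  v4 WRITE a 69 -> skip
  v5 WRITE c 11 -> skip
  v6 WRITE b 47 -> keep
  v7 WRITE b 67 -> keep
  v8 WRITE b 39 -> keep
  v9 WRITE b 70 -> keep
  v10 WRITE d 65 -> skip
  v11 WRITE b 62 -> keep
  v12 WRITE b 50 -> keep
  v13 WRITE d 80 -> skip
  v14 WRITE d 27 -> skip
  v15 WRITE c 3 -> skip
  v16 WRITE a 31 -> skip
  v17 WRITE a 75 -> skip
  v18 WRITE b 38 -> keep
  v19 WRITE b 13 -> keep
  v20 WRITE d 47 -> skip
  v21 WRITE b 63 -> keep
  v22 WRITE d 77 -> skip
  v23 WRITE b 63 -> keep
  v24 WRITE d 69 -> skip
  v25 WRITE b 36 -> keep
  v26 WRITE b 2 -> drop (> snap)
  v27 WRITE a 43 -> skip
Collected: [(3, 46), (6, 47), (7, 67), (8, 39), (9, 70), (11, 62), (12, 50), (18, 38), (19, 13), (21, 63), (23, 63), (25, 36)]

Answer: v3 46
v6 47
v7 67
v8 39
v9 70
v11 62
v12 50
v18 38
v19 13
v21 63
v23 63
v25 36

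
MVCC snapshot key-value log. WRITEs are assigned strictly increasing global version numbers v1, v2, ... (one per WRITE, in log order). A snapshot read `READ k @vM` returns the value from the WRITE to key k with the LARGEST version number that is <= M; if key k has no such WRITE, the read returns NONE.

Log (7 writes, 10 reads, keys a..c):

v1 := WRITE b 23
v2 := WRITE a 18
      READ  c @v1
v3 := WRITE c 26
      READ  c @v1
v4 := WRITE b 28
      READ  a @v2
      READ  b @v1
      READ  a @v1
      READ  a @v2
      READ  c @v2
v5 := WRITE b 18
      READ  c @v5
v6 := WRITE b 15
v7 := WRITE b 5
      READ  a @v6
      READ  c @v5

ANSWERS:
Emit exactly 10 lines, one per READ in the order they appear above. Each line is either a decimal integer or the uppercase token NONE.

Answer: NONE
NONE
18
23
NONE
18
NONE
26
18
26

Derivation:
v1: WRITE b=23  (b history now [(1, 23)])
v2: WRITE a=18  (a history now [(2, 18)])
READ c @v1: history=[] -> no version <= 1 -> NONE
v3: WRITE c=26  (c history now [(3, 26)])
READ c @v1: history=[(3, 26)] -> no version <= 1 -> NONE
v4: WRITE b=28  (b history now [(1, 23), (4, 28)])
READ a @v2: history=[(2, 18)] -> pick v2 -> 18
READ b @v1: history=[(1, 23), (4, 28)] -> pick v1 -> 23
READ a @v1: history=[(2, 18)] -> no version <= 1 -> NONE
READ a @v2: history=[(2, 18)] -> pick v2 -> 18
READ c @v2: history=[(3, 26)] -> no version <= 2 -> NONE
v5: WRITE b=18  (b history now [(1, 23), (4, 28), (5, 18)])
READ c @v5: history=[(3, 26)] -> pick v3 -> 26
v6: WRITE b=15  (b history now [(1, 23), (4, 28), (5, 18), (6, 15)])
v7: WRITE b=5  (b history now [(1, 23), (4, 28), (5, 18), (6, 15), (7, 5)])
READ a @v6: history=[(2, 18)] -> pick v2 -> 18
READ c @v5: history=[(3, 26)] -> pick v3 -> 26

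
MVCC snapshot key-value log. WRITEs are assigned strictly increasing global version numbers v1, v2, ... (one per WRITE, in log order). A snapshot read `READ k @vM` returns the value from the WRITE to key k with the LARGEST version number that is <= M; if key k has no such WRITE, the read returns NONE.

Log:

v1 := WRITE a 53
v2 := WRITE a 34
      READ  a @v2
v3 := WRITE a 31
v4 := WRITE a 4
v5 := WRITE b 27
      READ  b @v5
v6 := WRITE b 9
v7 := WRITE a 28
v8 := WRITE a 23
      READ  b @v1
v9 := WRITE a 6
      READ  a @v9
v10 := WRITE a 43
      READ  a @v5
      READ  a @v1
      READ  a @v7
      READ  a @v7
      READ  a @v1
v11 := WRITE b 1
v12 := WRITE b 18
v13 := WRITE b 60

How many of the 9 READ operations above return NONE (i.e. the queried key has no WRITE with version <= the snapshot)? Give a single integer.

Answer: 1

Derivation:
v1: WRITE a=53  (a history now [(1, 53)])
v2: WRITE a=34  (a history now [(1, 53), (2, 34)])
READ a @v2: history=[(1, 53), (2, 34)] -> pick v2 -> 34
v3: WRITE a=31  (a history now [(1, 53), (2, 34), (3, 31)])
v4: WRITE a=4  (a history now [(1, 53), (2, 34), (3, 31), (4, 4)])
v5: WRITE b=27  (b history now [(5, 27)])
READ b @v5: history=[(5, 27)] -> pick v5 -> 27
v6: WRITE b=9  (b history now [(5, 27), (6, 9)])
v7: WRITE a=28  (a history now [(1, 53), (2, 34), (3, 31), (4, 4), (7, 28)])
v8: WRITE a=23  (a history now [(1, 53), (2, 34), (3, 31), (4, 4), (7, 28), (8, 23)])
READ b @v1: history=[(5, 27), (6, 9)] -> no version <= 1 -> NONE
v9: WRITE a=6  (a history now [(1, 53), (2, 34), (3, 31), (4, 4), (7, 28), (8, 23), (9, 6)])
READ a @v9: history=[(1, 53), (2, 34), (3, 31), (4, 4), (7, 28), (8, 23), (9, 6)] -> pick v9 -> 6
v10: WRITE a=43  (a history now [(1, 53), (2, 34), (3, 31), (4, 4), (7, 28), (8, 23), (9, 6), (10, 43)])
READ a @v5: history=[(1, 53), (2, 34), (3, 31), (4, 4), (7, 28), (8, 23), (9, 6), (10, 43)] -> pick v4 -> 4
READ a @v1: history=[(1, 53), (2, 34), (3, 31), (4, 4), (7, 28), (8, 23), (9, 6), (10, 43)] -> pick v1 -> 53
READ a @v7: history=[(1, 53), (2, 34), (3, 31), (4, 4), (7, 28), (8, 23), (9, 6), (10, 43)] -> pick v7 -> 28
READ a @v7: history=[(1, 53), (2, 34), (3, 31), (4, 4), (7, 28), (8, 23), (9, 6), (10, 43)] -> pick v7 -> 28
READ a @v1: history=[(1, 53), (2, 34), (3, 31), (4, 4), (7, 28), (8, 23), (9, 6), (10, 43)] -> pick v1 -> 53
v11: WRITE b=1  (b history now [(5, 27), (6, 9), (11, 1)])
v12: WRITE b=18  (b history now [(5, 27), (6, 9), (11, 1), (12, 18)])
v13: WRITE b=60  (b history now [(5, 27), (6, 9), (11, 1), (12, 18), (13, 60)])
Read results in order: ['34', '27', 'NONE', '6', '4', '53', '28', '28', '53']
NONE count = 1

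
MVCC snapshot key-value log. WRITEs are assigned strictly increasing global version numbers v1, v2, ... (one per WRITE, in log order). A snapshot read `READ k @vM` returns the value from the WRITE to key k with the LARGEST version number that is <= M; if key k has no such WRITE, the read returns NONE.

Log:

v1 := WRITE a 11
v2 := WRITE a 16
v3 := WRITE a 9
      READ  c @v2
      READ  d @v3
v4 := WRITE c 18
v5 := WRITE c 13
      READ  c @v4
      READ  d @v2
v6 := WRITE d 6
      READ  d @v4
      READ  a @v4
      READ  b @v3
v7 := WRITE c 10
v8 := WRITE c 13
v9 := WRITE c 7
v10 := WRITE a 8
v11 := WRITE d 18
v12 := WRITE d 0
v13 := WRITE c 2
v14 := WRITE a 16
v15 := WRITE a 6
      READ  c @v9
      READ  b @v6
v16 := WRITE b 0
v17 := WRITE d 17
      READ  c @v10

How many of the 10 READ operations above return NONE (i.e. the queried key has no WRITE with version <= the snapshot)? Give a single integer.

Answer: 6

Derivation:
v1: WRITE a=11  (a history now [(1, 11)])
v2: WRITE a=16  (a history now [(1, 11), (2, 16)])
v3: WRITE a=9  (a history now [(1, 11), (2, 16), (3, 9)])
READ c @v2: history=[] -> no version <= 2 -> NONE
READ d @v3: history=[] -> no version <= 3 -> NONE
v4: WRITE c=18  (c history now [(4, 18)])
v5: WRITE c=13  (c history now [(4, 18), (5, 13)])
READ c @v4: history=[(4, 18), (5, 13)] -> pick v4 -> 18
READ d @v2: history=[] -> no version <= 2 -> NONE
v6: WRITE d=6  (d history now [(6, 6)])
READ d @v4: history=[(6, 6)] -> no version <= 4 -> NONE
READ a @v4: history=[(1, 11), (2, 16), (3, 9)] -> pick v3 -> 9
READ b @v3: history=[] -> no version <= 3 -> NONE
v7: WRITE c=10  (c history now [(4, 18), (5, 13), (7, 10)])
v8: WRITE c=13  (c history now [(4, 18), (5, 13), (7, 10), (8, 13)])
v9: WRITE c=7  (c history now [(4, 18), (5, 13), (7, 10), (8, 13), (9, 7)])
v10: WRITE a=8  (a history now [(1, 11), (2, 16), (3, 9), (10, 8)])
v11: WRITE d=18  (d history now [(6, 6), (11, 18)])
v12: WRITE d=0  (d history now [(6, 6), (11, 18), (12, 0)])
v13: WRITE c=2  (c history now [(4, 18), (5, 13), (7, 10), (8, 13), (9, 7), (13, 2)])
v14: WRITE a=16  (a history now [(1, 11), (2, 16), (3, 9), (10, 8), (14, 16)])
v15: WRITE a=6  (a history now [(1, 11), (2, 16), (3, 9), (10, 8), (14, 16), (15, 6)])
READ c @v9: history=[(4, 18), (5, 13), (7, 10), (8, 13), (9, 7), (13, 2)] -> pick v9 -> 7
READ b @v6: history=[] -> no version <= 6 -> NONE
v16: WRITE b=0  (b history now [(16, 0)])
v17: WRITE d=17  (d history now [(6, 6), (11, 18), (12, 0), (17, 17)])
READ c @v10: history=[(4, 18), (5, 13), (7, 10), (8, 13), (9, 7), (13, 2)] -> pick v9 -> 7
Read results in order: ['NONE', 'NONE', '18', 'NONE', 'NONE', '9', 'NONE', '7', 'NONE', '7']
NONE count = 6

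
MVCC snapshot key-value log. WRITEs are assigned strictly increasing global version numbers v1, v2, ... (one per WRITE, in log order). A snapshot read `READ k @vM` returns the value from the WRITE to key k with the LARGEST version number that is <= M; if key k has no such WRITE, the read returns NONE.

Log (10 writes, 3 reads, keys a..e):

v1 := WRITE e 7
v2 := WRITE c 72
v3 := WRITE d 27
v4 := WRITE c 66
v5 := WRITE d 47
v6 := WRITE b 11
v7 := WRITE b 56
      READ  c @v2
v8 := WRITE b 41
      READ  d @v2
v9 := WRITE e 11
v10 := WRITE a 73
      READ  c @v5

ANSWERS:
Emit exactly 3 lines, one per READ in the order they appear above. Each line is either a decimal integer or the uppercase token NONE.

v1: WRITE e=7  (e history now [(1, 7)])
v2: WRITE c=72  (c history now [(2, 72)])
v3: WRITE d=27  (d history now [(3, 27)])
v4: WRITE c=66  (c history now [(2, 72), (4, 66)])
v5: WRITE d=47  (d history now [(3, 27), (5, 47)])
v6: WRITE b=11  (b history now [(6, 11)])
v7: WRITE b=56  (b history now [(6, 11), (7, 56)])
READ c @v2: history=[(2, 72), (4, 66)] -> pick v2 -> 72
v8: WRITE b=41  (b history now [(6, 11), (7, 56), (8, 41)])
READ d @v2: history=[(3, 27), (5, 47)] -> no version <= 2 -> NONE
v9: WRITE e=11  (e history now [(1, 7), (9, 11)])
v10: WRITE a=73  (a history now [(10, 73)])
READ c @v5: history=[(2, 72), (4, 66)] -> pick v4 -> 66

Answer: 72
NONE
66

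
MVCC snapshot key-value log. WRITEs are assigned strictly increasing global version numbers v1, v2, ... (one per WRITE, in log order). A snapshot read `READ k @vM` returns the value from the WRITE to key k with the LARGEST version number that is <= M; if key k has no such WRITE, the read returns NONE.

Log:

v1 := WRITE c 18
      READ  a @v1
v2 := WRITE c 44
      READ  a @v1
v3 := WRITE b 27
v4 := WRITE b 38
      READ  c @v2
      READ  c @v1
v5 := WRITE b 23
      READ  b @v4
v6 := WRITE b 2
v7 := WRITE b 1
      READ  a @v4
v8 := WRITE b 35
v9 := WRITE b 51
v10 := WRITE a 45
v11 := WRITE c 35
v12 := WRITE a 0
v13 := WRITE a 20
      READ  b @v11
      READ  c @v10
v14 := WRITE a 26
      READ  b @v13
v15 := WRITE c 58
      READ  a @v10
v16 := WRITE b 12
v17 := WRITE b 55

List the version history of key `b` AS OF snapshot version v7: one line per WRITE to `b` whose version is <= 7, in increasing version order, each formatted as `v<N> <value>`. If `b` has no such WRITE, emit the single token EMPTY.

Scan writes for key=b with version <= 7:
  v1 WRITE c 18 -> skip
  v2 WRITE c 44 -> skip
  v3 WRITE b 27 -> keep
  v4 WRITE b 38 -> keep
  v5 WRITE b 23 -> keep
  v6 WRITE b 2 -> keep
  v7 WRITE b 1 -> keep
  v8 WRITE b 35 -> drop (> snap)
  v9 WRITE b 51 -> drop (> snap)
  v10 WRITE a 45 -> skip
  v11 WRITE c 35 -> skip
  v12 WRITE a 0 -> skip
  v13 WRITE a 20 -> skip
  v14 WRITE a 26 -> skip
  v15 WRITE c 58 -> skip
  v16 WRITE b 12 -> drop (> snap)
  v17 WRITE b 55 -> drop (> snap)
Collected: [(3, 27), (4, 38), (5, 23), (6, 2), (7, 1)]

Answer: v3 27
v4 38
v5 23
v6 2
v7 1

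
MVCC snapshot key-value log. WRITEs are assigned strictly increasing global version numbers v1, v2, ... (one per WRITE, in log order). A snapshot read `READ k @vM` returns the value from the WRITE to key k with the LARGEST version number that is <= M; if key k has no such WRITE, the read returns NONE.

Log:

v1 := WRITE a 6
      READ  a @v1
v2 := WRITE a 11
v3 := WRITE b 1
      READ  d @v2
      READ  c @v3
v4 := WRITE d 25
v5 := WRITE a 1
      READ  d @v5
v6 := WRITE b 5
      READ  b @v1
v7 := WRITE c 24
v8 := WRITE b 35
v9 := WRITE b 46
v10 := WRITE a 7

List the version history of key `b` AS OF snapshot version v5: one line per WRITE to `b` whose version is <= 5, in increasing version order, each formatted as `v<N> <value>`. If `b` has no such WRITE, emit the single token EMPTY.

Answer: v3 1

Derivation:
Scan writes for key=b with version <= 5:
  v1 WRITE a 6 -> skip
  v2 WRITE a 11 -> skip
  v3 WRITE b 1 -> keep
  v4 WRITE d 25 -> skip
  v5 WRITE a 1 -> skip
  v6 WRITE b 5 -> drop (> snap)
  v7 WRITE c 24 -> skip
  v8 WRITE b 35 -> drop (> snap)
  v9 WRITE b 46 -> drop (> snap)
  v10 WRITE a 7 -> skip
Collected: [(3, 1)]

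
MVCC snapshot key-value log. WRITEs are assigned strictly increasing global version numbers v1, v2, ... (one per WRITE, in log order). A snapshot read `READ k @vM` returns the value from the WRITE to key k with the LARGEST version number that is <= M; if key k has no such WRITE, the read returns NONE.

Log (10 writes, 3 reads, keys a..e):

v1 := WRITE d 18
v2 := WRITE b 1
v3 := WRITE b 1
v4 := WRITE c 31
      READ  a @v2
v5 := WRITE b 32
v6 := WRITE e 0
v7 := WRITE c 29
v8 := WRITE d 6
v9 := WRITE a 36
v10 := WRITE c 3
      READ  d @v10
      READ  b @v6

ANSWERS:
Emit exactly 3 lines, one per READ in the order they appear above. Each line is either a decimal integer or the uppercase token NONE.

v1: WRITE d=18  (d history now [(1, 18)])
v2: WRITE b=1  (b history now [(2, 1)])
v3: WRITE b=1  (b history now [(2, 1), (3, 1)])
v4: WRITE c=31  (c history now [(4, 31)])
READ a @v2: history=[] -> no version <= 2 -> NONE
v5: WRITE b=32  (b history now [(2, 1), (3, 1), (5, 32)])
v6: WRITE e=0  (e history now [(6, 0)])
v7: WRITE c=29  (c history now [(4, 31), (7, 29)])
v8: WRITE d=6  (d history now [(1, 18), (8, 6)])
v9: WRITE a=36  (a history now [(9, 36)])
v10: WRITE c=3  (c history now [(4, 31), (7, 29), (10, 3)])
READ d @v10: history=[(1, 18), (8, 6)] -> pick v8 -> 6
READ b @v6: history=[(2, 1), (3, 1), (5, 32)] -> pick v5 -> 32

Answer: NONE
6
32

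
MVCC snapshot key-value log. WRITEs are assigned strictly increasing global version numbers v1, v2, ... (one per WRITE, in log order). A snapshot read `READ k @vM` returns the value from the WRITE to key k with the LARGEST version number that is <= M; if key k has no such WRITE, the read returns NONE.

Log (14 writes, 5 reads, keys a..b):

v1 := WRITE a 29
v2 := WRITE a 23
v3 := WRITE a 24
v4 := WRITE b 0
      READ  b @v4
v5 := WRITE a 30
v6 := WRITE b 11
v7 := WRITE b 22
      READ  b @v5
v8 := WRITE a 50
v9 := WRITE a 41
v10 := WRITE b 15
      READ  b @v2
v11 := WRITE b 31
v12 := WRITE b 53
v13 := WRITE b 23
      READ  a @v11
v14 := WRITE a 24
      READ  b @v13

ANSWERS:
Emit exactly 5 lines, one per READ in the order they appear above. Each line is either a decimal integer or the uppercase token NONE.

v1: WRITE a=29  (a history now [(1, 29)])
v2: WRITE a=23  (a history now [(1, 29), (2, 23)])
v3: WRITE a=24  (a history now [(1, 29), (2, 23), (3, 24)])
v4: WRITE b=0  (b history now [(4, 0)])
READ b @v4: history=[(4, 0)] -> pick v4 -> 0
v5: WRITE a=30  (a history now [(1, 29), (2, 23), (3, 24), (5, 30)])
v6: WRITE b=11  (b history now [(4, 0), (6, 11)])
v7: WRITE b=22  (b history now [(4, 0), (6, 11), (7, 22)])
READ b @v5: history=[(4, 0), (6, 11), (7, 22)] -> pick v4 -> 0
v8: WRITE a=50  (a history now [(1, 29), (2, 23), (3, 24), (5, 30), (8, 50)])
v9: WRITE a=41  (a history now [(1, 29), (2, 23), (3, 24), (5, 30), (8, 50), (9, 41)])
v10: WRITE b=15  (b history now [(4, 0), (6, 11), (7, 22), (10, 15)])
READ b @v2: history=[(4, 0), (6, 11), (7, 22), (10, 15)] -> no version <= 2 -> NONE
v11: WRITE b=31  (b history now [(4, 0), (6, 11), (7, 22), (10, 15), (11, 31)])
v12: WRITE b=53  (b history now [(4, 0), (6, 11), (7, 22), (10, 15), (11, 31), (12, 53)])
v13: WRITE b=23  (b history now [(4, 0), (6, 11), (7, 22), (10, 15), (11, 31), (12, 53), (13, 23)])
READ a @v11: history=[(1, 29), (2, 23), (3, 24), (5, 30), (8, 50), (9, 41)] -> pick v9 -> 41
v14: WRITE a=24  (a history now [(1, 29), (2, 23), (3, 24), (5, 30), (8, 50), (9, 41), (14, 24)])
READ b @v13: history=[(4, 0), (6, 11), (7, 22), (10, 15), (11, 31), (12, 53), (13, 23)] -> pick v13 -> 23

Answer: 0
0
NONE
41
23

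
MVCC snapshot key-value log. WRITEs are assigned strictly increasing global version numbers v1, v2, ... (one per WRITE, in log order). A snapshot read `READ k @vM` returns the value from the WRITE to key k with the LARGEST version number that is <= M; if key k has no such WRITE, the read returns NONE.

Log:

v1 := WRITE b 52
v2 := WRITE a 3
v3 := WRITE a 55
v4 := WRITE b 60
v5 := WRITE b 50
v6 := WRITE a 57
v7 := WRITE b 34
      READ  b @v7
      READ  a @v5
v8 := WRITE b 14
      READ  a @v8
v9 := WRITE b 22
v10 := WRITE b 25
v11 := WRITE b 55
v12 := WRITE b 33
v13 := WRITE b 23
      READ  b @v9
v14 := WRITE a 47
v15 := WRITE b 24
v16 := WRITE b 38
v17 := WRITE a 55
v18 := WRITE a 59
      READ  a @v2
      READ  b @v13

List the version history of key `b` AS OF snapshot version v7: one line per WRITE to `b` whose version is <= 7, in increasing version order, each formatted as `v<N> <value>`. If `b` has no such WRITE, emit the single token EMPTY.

Answer: v1 52
v4 60
v5 50
v7 34

Derivation:
Scan writes for key=b with version <= 7:
  v1 WRITE b 52 -> keep
  v2 WRITE a 3 -> skip
  v3 WRITE a 55 -> skip
  v4 WRITE b 60 -> keep
  v5 WRITE b 50 -> keep
  v6 WRITE a 57 -> skip
  v7 WRITE b 34 -> keep
  v8 WRITE b 14 -> drop (> snap)
  v9 WRITE b 22 -> drop (> snap)
  v10 WRITE b 25 -> drop (> snap)
  v11 WRITE b 55 -> drop (> snap)
  v12 WRITE b 33 -> drop (> snap)
  v13 WRITE b 23 -> drop (> snap)
  v14 WRITE a 47 -> skip
  v15 WRITE b 24 -> drop (> snap)
  v16 WRITE b 38 -> drop (> snap)
  v17 WRITE a 55 -> skip
  v18 WRITE a 59 -> skip
Collected: [(1, 52), (4, 60), (5, 50), (7, 34)]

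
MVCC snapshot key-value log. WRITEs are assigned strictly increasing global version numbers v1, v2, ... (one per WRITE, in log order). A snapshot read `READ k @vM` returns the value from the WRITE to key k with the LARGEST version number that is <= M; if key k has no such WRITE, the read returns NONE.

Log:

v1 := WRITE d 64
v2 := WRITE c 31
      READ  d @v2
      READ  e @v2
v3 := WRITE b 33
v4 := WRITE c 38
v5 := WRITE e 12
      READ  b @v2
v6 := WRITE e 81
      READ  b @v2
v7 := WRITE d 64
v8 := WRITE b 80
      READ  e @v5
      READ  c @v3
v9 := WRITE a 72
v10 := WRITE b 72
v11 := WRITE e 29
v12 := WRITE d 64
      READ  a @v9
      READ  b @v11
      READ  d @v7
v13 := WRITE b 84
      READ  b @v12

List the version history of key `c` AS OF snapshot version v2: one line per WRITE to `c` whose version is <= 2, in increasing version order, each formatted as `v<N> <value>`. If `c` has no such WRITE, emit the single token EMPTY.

Answer: v2 31

Derivation:
Scan writes for key=c with version <= 2:
  v1 WRITE d 64 -> skip
  v2 WRITE c 31 -> keep
  v3 WRITE b 33 -> skip
  v4 WRITE c 38 -> drop (> snap)
  v5 WRITE e 12 -> skip
  v6 WRITE e 81 -> skip
  v7 WRITE d 64 -> skip
  v8 WRITE b 80 -> skip
  v9 WRITE a 72 -> skip
  v10 WRITE b 72 -> skip
  v11 WRITE e 29 -> skip
  v12 WRITE d 64 -> skip
  v13 WRITE b 84 -> skip
Collected: [(2, 31)]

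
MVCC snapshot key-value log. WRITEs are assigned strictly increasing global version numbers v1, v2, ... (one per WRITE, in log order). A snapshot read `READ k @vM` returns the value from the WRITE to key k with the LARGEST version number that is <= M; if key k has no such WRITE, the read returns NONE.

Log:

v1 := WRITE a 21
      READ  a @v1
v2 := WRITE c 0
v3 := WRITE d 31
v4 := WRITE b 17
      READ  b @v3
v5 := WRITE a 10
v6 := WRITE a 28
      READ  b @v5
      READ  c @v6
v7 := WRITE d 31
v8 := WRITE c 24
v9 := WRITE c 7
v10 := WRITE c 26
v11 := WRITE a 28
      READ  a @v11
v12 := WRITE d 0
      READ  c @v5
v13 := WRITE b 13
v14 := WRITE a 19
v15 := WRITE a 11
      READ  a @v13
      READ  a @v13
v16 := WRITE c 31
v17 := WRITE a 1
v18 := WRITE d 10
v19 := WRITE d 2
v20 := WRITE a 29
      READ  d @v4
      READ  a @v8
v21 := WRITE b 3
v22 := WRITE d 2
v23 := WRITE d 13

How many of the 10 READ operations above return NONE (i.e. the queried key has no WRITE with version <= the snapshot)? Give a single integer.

Answer: 1

Derivation:
v1: WRITE a=21  (a history now [(1, 21)])
READ a @v1: history=[(1, 21)] -> pick v1 -> 21
v2: WRITE c=0  (c history now [(2, 0)])
v3: WRITE d=31  (d history now [(3, 31)])
v4: WRITE b=17  (b history now [(4, 17)])
READ b @v3: history=[(4, 17)] -> no version <= 3 -> NONE
v5: WRITE a=10  (a history now [(1, 21), (5, 10)])
v6: WRITE a=28  (a history now [(1, 21), (5, 10), (6, 28)])
READ b @v5: history=[(4, 17)] -> pick v4 -> 17
READ c @v6: history=[(2, 0)] -> pick v2 -> 0
v7: WRITE d=31  (d history now [(3, 31), (7, 31)])
v8: WRITE c=24  (c history now [(2, 0), (8, 24)])
v9: WRITE c=7  (c history now [(2, 0), (8, 24), (9, 7)])
v10: WRITE c=26  (c history now [(2, 0), (8, 24), (9, 7), (10, 26)])
v11: WRITE a=28  (a history now [(1, 21), (5, 10), (6, 28), (11, 28)])
READ a @v11: history=[(1, 21), (5, 10), (6, 28), (11, 28)] -> pick v11 -> 28
v12: WRITE d=0  (d history now [(3, 31), (7, 31), (12, 0)])
READ c @v5: history=[(2, 0), (8, 24), (9, 7), (10, 26)] -> pick v2 -> 0
v13: WRITE b=13  (b history now [(4, 17), (13, 13)])
v14: WRITE a=19  (a history now [(1, 21), (5, 10), (6, 28), (11, 28), (14, 19)])
v15: WRITE a=11  (a history now [(1, 21), (5, 10), (6, 28), (11, 28), (14, 19), (15, 11)])
READ a @v13: history=[(1, 21), (5, 10), (6, 28), (11, 28), (14, 19), (15, 11)] -> pick v11 -> 28
READ a @v13: history=[(1, 21), (5, 10), (6, 28), (11, 28), (14, 19), (15, 11)] -> pick v11 -> 28
v16: WRITE c=31  (c history now [(2, 0), (8, 24), (9, 7), (10, 26), (16, 31)])
v17: WRITE a=1  (a history now [(1, 21), (5, 10), (6, 28), (11, 28), (14, 19), (15, 11), (17, 1)])
v18: WRITE d=10  (d history now [(3, 31), (7, 31), (12, 0), (18, 10)])
v19: WRITE d=2  (d history now [(3, 31), (7, 31), (12, 0), (18, 10), (19, 2)])
v20: WRITE a=29  (a history now [(1, 21), (5, 10), (6, 28), (11, 28), (14, 19), (15, 11), (17, 1), (20, 29)])
READ d @v4: history=[(3, 31), (7, 31), (12, 0), (18, 10), (19, 2)] -> pick v3 -> 31
READ a @v8: history=[(1, 21), (5, 10), (6, 28), (11, 28), (14, 19), (15, 11), (17, 1), (20, 29)] -> pick v6 -> 28
v21: WRITE b=3  (b history now [(4, 17), (13, 13), (21, 3)])
v22: WRITE d=2  (d history now [(3, 31), (7, 31), (12, 0), (18, 10), (19, 2), (22, 2)])
v23: WRITE d=13  (d history now [(3, 31), (7, 31), (12, 0), (18, 10), (19, 2), (22, 2), (23, 13)])
Read results in order: ['21', 'NONE', '17', '0', '28', '0', '28', '28', '31', '28']
NONE count = 1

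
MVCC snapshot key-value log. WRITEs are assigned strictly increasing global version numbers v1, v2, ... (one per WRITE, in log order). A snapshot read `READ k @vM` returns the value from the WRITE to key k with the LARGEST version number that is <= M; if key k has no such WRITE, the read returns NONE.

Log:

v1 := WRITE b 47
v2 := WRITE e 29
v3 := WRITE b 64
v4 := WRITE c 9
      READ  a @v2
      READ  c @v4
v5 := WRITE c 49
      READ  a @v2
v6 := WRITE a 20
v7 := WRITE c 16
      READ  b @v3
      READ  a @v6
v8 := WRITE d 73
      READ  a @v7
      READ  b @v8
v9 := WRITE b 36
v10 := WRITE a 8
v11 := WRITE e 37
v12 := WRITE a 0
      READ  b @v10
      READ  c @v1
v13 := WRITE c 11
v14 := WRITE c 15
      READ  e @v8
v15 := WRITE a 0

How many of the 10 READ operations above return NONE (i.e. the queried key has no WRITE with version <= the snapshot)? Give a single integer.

v1: WRITE b=47  (b history now [(1, 47)])
v2: WRITE e=29  (e history now [(2, 29)])
v3: WRITE b=64  (b history now [(1, 47), (3, 64)])
v4: WRITE c=9  (c history now [(4, 9)])
READ a @v2: history=[] -> no version <= 2 -> NONE
READ c @v4: history=[(4, 9)] -> pick v4 -> 9
v5: WRITE c=49  (c history now [(4, 9), (5, 49)])
READ a @v2: history=[] -> no version <= 2 -> NONE
v6: WRITE a=20  (a history now [(6, 20)])
v7: WRITE c=16  (c history now [(4, 9), (5, 49), (7, 16)])
READ b @v3: history=[(1, 47), (3, 64)] -> pick v3 -> 64
READ a @v6: history=[(6, 20)] -> pick v6 -> 20
v8: WRITE d=73  (d history now [(8, 73)])
READ a @v7: history=[(6, 20)] -> pick v6 -> 20
READ b @v8: history=[(1, 47), (3, 64)] -> pick v3 -> 64
v9: WRITE b=36  (b history now [(1, 47), (3, 64), (9, 36)])
v10: WRITE a=8  (a history now [(6, 20), (10, 8)])
v11: WRITE e=37  (e history now [(2, 29), (11, 37)])
v12: WRITE a=0  (a history now [(6, 20), (10, 8), (12, 0)])
READ b @v10: history=[(1, 47), (3, 64), (9, 36)] -> pick v9 -> 36
READ c @v1: history=[(4, 9), (5, 49), (7, 16)] -> no version <= 1 -> NONE
v13: WRITE c=11  (c history now [(4, 9), (5, 49), (7, 16), (13, 11)])
v14: WRITE c=15  (c history now [(4, 9), (5, 49), (7, 16), (13, 11), (14, 15)])
READ e @v8: history=[(2, 29), (11, 37)] -> pick v2 -> 29
v15: WRITE a=0  (a history now [(6, 20), (10, 8), (12, 0), (15, 0)])
Read results in order: ['NONE', '9', 'NONE', '64', '20', '20', '64', '36', 'NONE', '29']
NONE count = 3

Answer: 3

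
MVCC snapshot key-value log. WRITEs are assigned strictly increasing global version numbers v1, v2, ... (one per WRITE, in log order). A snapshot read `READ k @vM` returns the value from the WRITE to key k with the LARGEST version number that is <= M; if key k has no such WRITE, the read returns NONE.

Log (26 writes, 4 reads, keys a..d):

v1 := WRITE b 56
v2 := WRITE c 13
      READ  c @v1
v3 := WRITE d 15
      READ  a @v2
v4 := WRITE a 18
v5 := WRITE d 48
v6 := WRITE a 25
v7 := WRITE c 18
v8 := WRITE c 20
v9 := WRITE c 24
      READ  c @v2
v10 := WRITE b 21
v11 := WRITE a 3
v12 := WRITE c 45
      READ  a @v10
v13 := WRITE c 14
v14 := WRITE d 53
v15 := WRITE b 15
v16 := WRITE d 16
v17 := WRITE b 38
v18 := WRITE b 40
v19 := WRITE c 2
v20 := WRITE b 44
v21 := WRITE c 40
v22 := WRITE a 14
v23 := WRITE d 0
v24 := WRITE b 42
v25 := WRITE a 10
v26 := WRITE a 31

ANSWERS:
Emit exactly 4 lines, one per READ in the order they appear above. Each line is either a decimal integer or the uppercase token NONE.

Answer: NONE
NONE
13
25

Derivation:
v1: WRITE b=56  (b history now [(1, 56)])
v2: WRITE c=13  (c history now [(2, 13)])
READ c @v1: history=[(2, 13)] -> no version <= 1 -> NONE
v3: WRITE d=15  (d history now [(3, 15)])
READ a @v2: history=[] -> no version <= 2 -> NONE
v4: WRITE a=18  (a history now [(4, 18)])
v5: WRITE d=48  (d history now [(3, 15), (5, 48)])
v6: WRITE a=25  (a history now [(4, 18), (6, 25)])
v7: WRITE c=18  (c history now [(2, 13), (7, 18)])
v8: WRITE c=20  (c history now [(2, 13), (7, 18), (8, 20)])
v9: WRITE c=24  (c history now [(2, 13), (7, 18), (8, 20), (9, 24)])
READ c @v2: history=[(2, 13), (7, 18), (8, 20), (9, 24)] -> pick v2 -> 13
v10: WRITE b=21  (b history now [(1, 56), (10, 21)])
v11: WRITE a=3  (a history now [(4, 18), (6, 25), (11, 3)])
v12: WRITE c=45  (c history now [(2, 13), (7, 18), (8, 20), (9, 24), (12, 45)])
READ a @v10: history=[(4, 18), (6, 25), (11, 3)] -> pick v6 -> 25
v13: WRITE c=14  (c history now [(2, 13), (7, 18), (8, 20), (9, 24), (12, 45), (13, 14)])
v14: WRITE d=53  (d history now [(3, 15), (5, 48), (14, 53)])
v15: WRITE b=15  (b history now [(1, 56), (10, 21), (15, 15)])
v16: WRITE d=16  (d history now [(3, 15), (5, 48), (14, 53), (16, 16)])
v17: WRITE b=38  (b history now [(1, 56), (10, 21), (15, 15), (17, 38)])
v18: WRITE b=40  (b history now [(1, 56), (10, 21), (15, 15), (17, 38), (18, 40)])
v19: WRITE c=2  (c history now [(2, 13), (7, 18), (8, 20), (9, 24), (12, 45), (13, 14), (19, 2)])
v20: WRITE b=44  (b history now [(1, 56), (10, 21), (15, 15), (17, 38), (18, 40), (20, 44)])
v21: WRITE c=40  (c history now [(2, 13), (7, 18), (8, 20), (9, 24), (12, 45), (13, 14), (19, 2), (21, 40)])
v22: WRITE a=14  (a history now [(4, 18), (6, 25), (11, 3), (22, 14)])
v23: WRITE d=0  (d history now [(3, 15), (5, 48), (14, 53), (16, 16), (23, 0)])
v24: WRITE b=42  (b history now [(1, 56), (10, 21), (15, 15), (17, 38), (18, 40), (20, 44), (24, 42)])
v25: WRITE a=10  (a history now [(4, 18), (6, 25), (11, 3), (22, 14), (25, 10)])
v26: WRITE a=31  (a history now [(4, 18), (6, 25), (11, 3), (22, 14), (25, 10), (26, 31)])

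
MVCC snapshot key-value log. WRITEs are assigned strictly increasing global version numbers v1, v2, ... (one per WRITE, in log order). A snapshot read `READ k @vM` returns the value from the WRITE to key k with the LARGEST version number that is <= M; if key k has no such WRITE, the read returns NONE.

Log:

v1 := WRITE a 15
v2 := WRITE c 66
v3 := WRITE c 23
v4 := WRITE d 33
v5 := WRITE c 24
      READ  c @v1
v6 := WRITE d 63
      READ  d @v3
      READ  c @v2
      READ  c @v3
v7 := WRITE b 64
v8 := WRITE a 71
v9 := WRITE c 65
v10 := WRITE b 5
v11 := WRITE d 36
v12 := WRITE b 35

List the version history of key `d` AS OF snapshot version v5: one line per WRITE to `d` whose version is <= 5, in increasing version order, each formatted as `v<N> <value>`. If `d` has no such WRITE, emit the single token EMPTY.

Answer: v4 33

Derivation:
Scan writes for key=d with version <= 5:
  v1 WRITE a 15 -> skip
  v2 WRITE c 66 -> skip
  v3 WRITE c 23 -> skip
  v4 WRITE d 33 -> keep
  v5 WRITE c 24 -> skip
  v6 WRITE d 63 -> drop (> snap)
  v7 WRITE b 64 -> skip
  v8 WRITE a 71 -> skip
  v9 WRITE c 65 -> skip
  v10 WRITE b 5 -> skip
  v11 WRITE d 36 -> drop (> snap)
  v12 WRITE b 35 -> skip
Collected: [(4, 33)]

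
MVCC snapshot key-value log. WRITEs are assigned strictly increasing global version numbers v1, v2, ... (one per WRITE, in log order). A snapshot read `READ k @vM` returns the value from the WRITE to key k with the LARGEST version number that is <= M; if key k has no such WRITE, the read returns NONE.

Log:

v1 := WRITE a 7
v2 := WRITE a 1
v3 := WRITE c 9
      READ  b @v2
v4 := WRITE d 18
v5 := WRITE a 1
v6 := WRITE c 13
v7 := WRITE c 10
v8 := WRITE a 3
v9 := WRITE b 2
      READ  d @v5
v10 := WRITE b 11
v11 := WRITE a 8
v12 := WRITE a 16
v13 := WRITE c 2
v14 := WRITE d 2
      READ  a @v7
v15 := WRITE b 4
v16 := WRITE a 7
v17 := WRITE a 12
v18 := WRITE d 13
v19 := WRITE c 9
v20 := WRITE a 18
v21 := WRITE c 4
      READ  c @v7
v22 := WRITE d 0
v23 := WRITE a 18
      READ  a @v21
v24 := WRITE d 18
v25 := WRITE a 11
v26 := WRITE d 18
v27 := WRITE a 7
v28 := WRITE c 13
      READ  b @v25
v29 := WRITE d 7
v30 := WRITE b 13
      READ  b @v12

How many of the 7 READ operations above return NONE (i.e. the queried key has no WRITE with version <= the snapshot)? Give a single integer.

Answer: 1

Derivation:
v1: WRITE a=7  (a history now [(1, 7)])
v2: WRITE a=1  (a history now [(1, 7), (2, 1)])
v3: WRITE c=9  (c history now [(3, 9)])
READ b @v2: history=[] -> no version <= 2 -> NONE
v4: WRITE d=18  (d history now [(4, 18)])
v5: WRITE a=1  (a history now [(1, 7), (2, 1), (5, 1)])
v6: WRITE c=13  (c history now [(3, 9), (6, 13)])
v7: WRITE c=10  (c history now [(3, 9), (6, 13), (7, 10)])
v8: WRITE a=3  (a history now [(1, 7), (2, 1), (5, 1), (8, 3)])
v9: WRITE b=2  (b history now [(9, 2)])
READ d @v5: history=[(4, 18)] -> pick v4 -> 18
v10: WRITE b=11  (b history now [(9, 2), (10, 11)])
v11: WRITE a=8  (a history now [(1, 7), (2, 1), (5, 1), (8, 3), (11, 8)])
v12: WRITE a=16  (a history now [(1, 7), (2, 1), (5, 1), (8, 3), (11, 8), (12, 16)])
v13: WRITE c=2  (c history now [(3, 9), (6, 13), (7, 10), (13, 2)])
v14: WRITE d=2  (d history now [(4, 18), (14, 2)])
READ a @v7: history=[(1, 7), (2, 1), (5, 1), (8, 3), (11, 8), (12, 16)] -> pick v5 -> 1
v15: WRITE b=4  (b history now [(9, 2), (10, 11), (15, 4)])
v16: WRITE a=7  (a history now [(1, 7), (2, 1), (5, 1), (8, 3), (11, 8), (12, 16), (16, 7)])
v17: WRITE a=12  (a history now [(1, 7), (2, 1), (5, 1), (8, 3), (11, 8), (12, 16), (16, 7), (17, 12)])
v18: WRITE d=13  (d history now [(4, 18), (14, 2), (18, 13)])
v19: WRITE c=9  (c history now [(3, 9), (6, 13), (7, 10), (13, 2), (19, 9)])
v20: WRITE a=18  (a history now [(1, 7), (2, 1), (5, 1), (8, 3), (11, 8), (12, 16), (16, 7), (17, 12), (20, 18)])
v21: WRITE c=4  (c history now [(3, 9), (6, 13), (7, 10), (13, 2), (19, 9), (21, 4)])
READ c @v7: history=[(3, 9), (6, 13), (7, 10), (13, 2), (19, 9), (21, 4)] -> pick v7 -> 10
v22: WRITE d=0  (d history now [(4, 18), (14, 2), (18, 13), (22, 0)])
v23: WRITE a=18  (a history now [(1, 7), (2, 1), (5, 1), (8, 3), (11, 8), (12, 16), (16, 7), (17, 12), (20, 18), (23, 18)])
READ a @v21: history=[(1, 7), (2, 1), (5, 1), (8, 3), (11, 8), (12, 16), (16, 7), (17, 12), (20, 18), (23, 18)] -> pick v20 -> 18
v24: WRITE d=18  (d history now [(4, 18), (14, 2), (18, 13), (22, 0), (24, 18)])
v25: WRITE a=11  (a history now [(1, 7), (2, 1), (5, 1), (8, 3), (11, 8), (12, 16), (16, 7), (17, 12), (20, 18), (23, 18), (25, 11)])
v26: WRITE d=18  (d history now [(4, 18), (14, 2), (18, 13), (22, 0), (24, 18), (26, 18)])
v27: WRITE a=7  (a history now [(1, 7), (2, 1), (5, 1), (8, 3), (11, 8), (12, 16), (16, 7), (17, 12), (20, 18), (23, 18), (25, 11), (27, 7)])
v28: WRITE c=13  (c history now [(3, 9), (6, 13), (7, 10), (13, 2), (19, 9), (21, 4), (28, 13)])
READ b @v25: history=[(9, 2), (10, 11), (15, 4)] -> pick v15 -> 4
v29: WRITE d=7  (d history now [(4, 18), (14, 2), (18, 13), (22, 0), (24, 18), (26, 18), (29, 7)])
v30: WRITE b=13  (b history now [(9, 2), (10, 11), (15, 4), (30, 13)])
READ b @v12: history=[(9, 2), (10, 11), (15, 4), (30, 13)] -> pick v10 -> 11
Read results in order: ['NONE', '18', '1', '10', '18', '4', '11']
NONE count = 1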